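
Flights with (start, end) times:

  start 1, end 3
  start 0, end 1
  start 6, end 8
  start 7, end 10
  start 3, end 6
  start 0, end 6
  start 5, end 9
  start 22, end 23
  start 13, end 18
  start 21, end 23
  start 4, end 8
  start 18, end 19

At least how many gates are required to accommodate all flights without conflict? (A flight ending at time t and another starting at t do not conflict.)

Events (time:±→running): 0:+→1 0:+→2 1:-→1 1:+→2 3:-→1 3:+→2 4:+→3 5:+→4 … peak 4.

4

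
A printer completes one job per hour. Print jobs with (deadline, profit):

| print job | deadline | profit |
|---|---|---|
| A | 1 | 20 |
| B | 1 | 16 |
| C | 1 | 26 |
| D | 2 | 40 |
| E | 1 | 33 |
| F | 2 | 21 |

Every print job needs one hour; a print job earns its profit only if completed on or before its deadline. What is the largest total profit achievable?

By profit: D(d2,40), E(d1,33), C(d1,26), F(d2,21), A(d1,20), B(d1,16)
D→slot 2; E→slot 1; C skipped; F skipped; A skipped; B skipped.
Profit = 33 + 40 = 73

73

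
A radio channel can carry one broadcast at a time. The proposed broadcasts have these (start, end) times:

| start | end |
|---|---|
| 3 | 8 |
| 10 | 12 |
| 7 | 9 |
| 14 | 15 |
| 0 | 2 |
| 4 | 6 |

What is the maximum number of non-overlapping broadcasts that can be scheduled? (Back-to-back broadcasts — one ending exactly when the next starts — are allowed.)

Sort by end time and greedily take each interval whose start is ≥ the last chosen end.
By end time: (0,2), (4,6), (3,8), (7,9), (10,12), (14,15).
Pick (0,2); next start ≥ 2 → (4,6); next start ≥ 6 → (7,9); next start ≥ 9 → (10,12); next start ≥ 12 → (14,15).
Selected 5 broadcasts.

5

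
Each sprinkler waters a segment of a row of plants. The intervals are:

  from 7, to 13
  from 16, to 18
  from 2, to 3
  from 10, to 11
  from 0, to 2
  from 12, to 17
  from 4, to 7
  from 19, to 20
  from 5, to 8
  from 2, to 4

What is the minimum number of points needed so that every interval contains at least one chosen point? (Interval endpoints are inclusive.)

Sort by right endpoint; whenever an interval is uncovered, place a point at its right end.
By right end: [0,2]  [2,3]  [2,4]  [4,7]  [5,8]  [10,11]  [7,13]  [12,17]  [16,18]  [19,20]
[0,2] uncovered → point at 2; [4,7] uncovered → point at 7; [10,11] uncovered → point at 11; [12,17] uncovered → point at 17; [19,20] uncovered → point at 20.
Points: 2, 7, 11, 17, 20 (5 total).

5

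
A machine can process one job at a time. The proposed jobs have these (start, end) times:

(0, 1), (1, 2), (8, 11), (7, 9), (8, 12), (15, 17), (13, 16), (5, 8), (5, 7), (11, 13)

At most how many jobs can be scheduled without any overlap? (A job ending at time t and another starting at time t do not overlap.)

By end time: (0,1), (1,2), (5,7), (5,8), (7,9), (8,11), (8,12), (11,13), (13,16), (15,17).
Pick (0,1); next start ≥ 1 → (1,2); next start ≥ 2 → (5,7); next start ≥ 7 → (7,9); next start ≥ 9 → (11,13); next start ≥ 13 → (13,16).
Selected 6 jobs.

6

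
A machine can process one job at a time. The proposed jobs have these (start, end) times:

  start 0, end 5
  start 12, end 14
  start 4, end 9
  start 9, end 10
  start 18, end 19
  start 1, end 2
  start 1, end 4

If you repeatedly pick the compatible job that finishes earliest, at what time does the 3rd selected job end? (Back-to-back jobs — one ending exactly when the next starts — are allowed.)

Sort by end time and greedily take each interval whose start is ≥ the last chosen end.
By end time: (1,2), (1,4), (0,5), (4,9), (9,10), (12,14), (18,19).
Pick (1,2); next start ≥ 2 → (4,9); next start ≥ 9 → (9,10); next start ≥ 10 → (12,14); next start ≥ 14 → (18,19).
Selected: (1,2) (4,9) (9,10) (12,14) (18,19)

10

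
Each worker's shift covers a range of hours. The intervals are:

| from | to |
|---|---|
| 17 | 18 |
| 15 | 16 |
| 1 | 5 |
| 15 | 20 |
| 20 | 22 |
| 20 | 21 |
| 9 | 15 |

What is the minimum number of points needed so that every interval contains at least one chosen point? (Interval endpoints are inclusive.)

By right end: [1,5]  [9,15]  [15,16]  [17,18]  [15,20]  [20,21]  [20,22]
[1,5] uncovered → point at 5; [9,15] uncovered → point at 15; [17,18] uncovered → point at 18; [20,21] uncovered → point at 21.
Points: 5, 15, 18, 21 (4 total).

4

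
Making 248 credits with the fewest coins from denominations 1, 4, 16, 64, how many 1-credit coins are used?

0

248 − 3×64→56 − 3×16→8 − 2×4→0
Count of 1: 0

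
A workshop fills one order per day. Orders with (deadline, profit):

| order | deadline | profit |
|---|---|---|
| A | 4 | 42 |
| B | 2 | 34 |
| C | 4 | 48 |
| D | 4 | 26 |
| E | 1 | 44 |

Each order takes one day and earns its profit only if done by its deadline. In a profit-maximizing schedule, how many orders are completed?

4

Sort by profit descending; place each in the latest free slot ≤ its deadline.
By profit: C(d4,48), E(d1,44), A(d4,42), B(d2,34), D(d4,26)
C→slot 4; E→slot 1; A→slot 3; B→slot 2; D skipped.
4 of 5 scheduled.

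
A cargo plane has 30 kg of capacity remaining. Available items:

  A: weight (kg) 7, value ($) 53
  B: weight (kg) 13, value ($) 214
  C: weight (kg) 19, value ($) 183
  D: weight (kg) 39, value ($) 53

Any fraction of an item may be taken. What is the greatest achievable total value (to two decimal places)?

377.74

Greedy by value/weight ratio, highest first.
Ratios (sorted): B 16.46, C 9.63, A 7.57, D 1.36
take B (13 @ 214); take 17/19 of C → 163.74. Capacity used 30/30.
Total value = 377.74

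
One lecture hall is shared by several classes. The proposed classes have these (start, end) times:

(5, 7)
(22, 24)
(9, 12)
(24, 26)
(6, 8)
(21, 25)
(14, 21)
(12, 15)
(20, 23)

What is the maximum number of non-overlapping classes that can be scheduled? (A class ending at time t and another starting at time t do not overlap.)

5

Order by finish time; keep every interval that doesn't clash with the previous kept one.
By end time: (5,7), (6,8), (9,12), (12,15), (14,21), (20,23), (22,24), (21,25), (24,26).
Pick (5,7); next start ≥ 7 → (9,12); next start ≥ 12 → (12,15); next start ≥ 15 → (20,23); next start ≥ 23 → (24,26).
Selected 5 classes.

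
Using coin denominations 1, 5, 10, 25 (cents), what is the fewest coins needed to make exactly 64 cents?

64 = 2×25 + 1×10 + 4×1
Total coins = 2 + 1 + 4 = 7

7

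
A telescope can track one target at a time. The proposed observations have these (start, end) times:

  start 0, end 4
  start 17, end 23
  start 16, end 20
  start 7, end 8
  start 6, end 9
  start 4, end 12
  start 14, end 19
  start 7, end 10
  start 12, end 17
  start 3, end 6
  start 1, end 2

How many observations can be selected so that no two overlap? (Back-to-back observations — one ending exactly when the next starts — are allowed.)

5

By end time: (1,2), (0,4), (3,6), (7,8), (6,9), (7,10), (4,12), (12,17), (14,19), (16,20), (17,23).
Pick (1,2); next start ≥ 2 → (3,6); next start ≥ 6 → (7,8); next start ≥ 8 → (12,17); next start ≥ 17 → (17,23).
Selected 5 observations.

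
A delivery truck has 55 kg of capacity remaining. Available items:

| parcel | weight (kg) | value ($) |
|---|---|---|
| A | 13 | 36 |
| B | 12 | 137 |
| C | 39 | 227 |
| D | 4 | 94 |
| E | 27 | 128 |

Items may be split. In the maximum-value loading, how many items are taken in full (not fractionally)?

3

Greedy by value/weight ratio, highest first.
Ratios (sorted): D 23.50, B 11.42, C 5.82, E 4.74, A 2.77
take D (4 @ 94); take B (12 @ 137); take C (39 @ 227). Capacity used 55/55.
3 item(s) taken whole.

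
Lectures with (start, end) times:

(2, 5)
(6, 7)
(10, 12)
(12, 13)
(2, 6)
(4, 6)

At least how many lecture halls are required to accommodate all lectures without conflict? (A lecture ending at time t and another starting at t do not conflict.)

3

Count concurrent intervals with a sweep; the peak is the room count.
Events (time:±→running): 2:+→1 2:+→2 4:+→3 … peak 3.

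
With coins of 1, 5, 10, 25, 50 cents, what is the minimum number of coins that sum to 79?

Greedy: take as many of the largest coin as possible, then repeat with the remainder.
79 = 1×50 + 1×25 + 4×1
Total coins = 1 + 1 + 4 = 6

6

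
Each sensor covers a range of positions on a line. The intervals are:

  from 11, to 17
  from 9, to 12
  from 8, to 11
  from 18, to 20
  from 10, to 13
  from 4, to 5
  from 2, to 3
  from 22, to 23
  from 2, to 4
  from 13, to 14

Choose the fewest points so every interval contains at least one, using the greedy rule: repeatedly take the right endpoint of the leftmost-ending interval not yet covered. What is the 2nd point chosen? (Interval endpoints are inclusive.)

Process intervals by earliest right end; each time one isn't hit yet, stab at its right endpoint.
By right end: [2,3]  [2,4]  [4,5]  [8,11]  [9,12]  [10,13]  [13,14]  [11,17]  [18,20]  [22,23]
[2,3] uncovered → point at 3; [4,5] uncovered → point at 5; [8,11] uncovered → point at 11; [13,14] uncovered → point at 14; [18,20] uncovered → point at 20; [22,23] uncovered → point at 23.
Points: 3, 5, 11, 14, 20, 23 (6 total).

5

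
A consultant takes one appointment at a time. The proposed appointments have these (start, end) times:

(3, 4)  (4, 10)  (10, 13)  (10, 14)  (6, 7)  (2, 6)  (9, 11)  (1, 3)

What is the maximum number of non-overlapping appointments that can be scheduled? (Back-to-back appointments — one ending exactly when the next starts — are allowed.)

Greedy by earliest finish: after sorting by end time, pick each interval compatible with the last pick.
Sorted by end: (1,3)  (3,4)  (2,6)  (6,7)  (4,10)  (9,11)  (10,13)  (10,14)
take (1,3); take (3,4); skip (2,6); take (6,7); take (9,11).
Selected 4 appointments.

4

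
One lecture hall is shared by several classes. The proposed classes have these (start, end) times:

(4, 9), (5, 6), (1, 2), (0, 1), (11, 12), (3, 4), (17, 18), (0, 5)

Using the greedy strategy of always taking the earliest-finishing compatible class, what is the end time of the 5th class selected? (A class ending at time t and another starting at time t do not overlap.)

By end time: (0,1), (1,2), (3,4), (0,5), (5,6), (4,9), (11,12), (17,18).
Pick (0,1); next start ≥ 1 → (1,2); next start ≥ 2 → (3,4); next start ≥ 4 → (5,6); next start ≥ 6 → (11,12); next start ≥ 12 → (17,18).
Selected: (0,1) (1,2) (3,4) (5,6) (11,12) (17,18)

12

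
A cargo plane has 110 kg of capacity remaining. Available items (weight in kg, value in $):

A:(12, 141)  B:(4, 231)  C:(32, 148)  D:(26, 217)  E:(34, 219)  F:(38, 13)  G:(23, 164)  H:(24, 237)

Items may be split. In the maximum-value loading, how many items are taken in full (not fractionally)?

Sort by value per unit weight and fill in that order.
Order: B (231/4=57.75) > A (141/12=11.75) > H (237/24=9.88) > D (217/26=8.35) > G (164/23=7.13) > E (219/34=6.44) > C (148/32=4.62) > F (13/38=0.34)
Fill: take B (4 @ 231) → take A (12 @ 141) → take H (24 @ 237) → take D (26 @ 217) → take G (23 @ 164) → take 21/34 of E → 135.26; 110/110 used.
5 item(s) taken whole; one partial (take 21/34 of E).

5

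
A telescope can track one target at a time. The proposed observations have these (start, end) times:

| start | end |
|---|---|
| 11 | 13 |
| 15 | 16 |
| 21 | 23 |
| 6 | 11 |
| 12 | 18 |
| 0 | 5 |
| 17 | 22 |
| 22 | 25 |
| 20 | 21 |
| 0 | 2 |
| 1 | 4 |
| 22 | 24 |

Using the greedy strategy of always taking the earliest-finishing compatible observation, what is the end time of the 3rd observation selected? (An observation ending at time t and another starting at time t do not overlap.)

By end time: (0,2), (1,4), (0,5), (6,11), (11,13), (15,16), (12,18), (20,21), (17,22), (21,23), (22,24), (22,25).
Pick (0,2); next start ≥ 2 → (6,11); next start ≥ 11 → (11,13); next start ≥ 13 → (15,16); next start ≥ 16 → (20,21); next start ≥ 21 → (21,23).
Selected: (0,2) (6,11) (11,13) (15,16) (20,21) (21,23)

13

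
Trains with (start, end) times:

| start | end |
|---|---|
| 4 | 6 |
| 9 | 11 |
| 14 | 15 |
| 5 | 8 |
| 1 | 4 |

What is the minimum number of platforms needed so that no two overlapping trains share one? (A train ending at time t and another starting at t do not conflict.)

The answer is the maximum number of intervals overlapping at any instant.
Events (time:±→running): 1:+→1 4:-→0 4:+→1 5:+→2 … peak 2.

2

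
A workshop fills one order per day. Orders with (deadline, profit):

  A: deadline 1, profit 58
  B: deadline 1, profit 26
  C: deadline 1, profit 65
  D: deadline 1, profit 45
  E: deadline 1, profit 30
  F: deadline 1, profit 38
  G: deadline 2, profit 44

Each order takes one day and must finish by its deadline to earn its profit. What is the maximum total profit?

Take jobs in profit order; each goes to the latest open slot no later than its deadline.
Profit order: C=65 A=58 D=45 G=44 F=38 E=30 B=26
Assign: C→slot 1, A skipped, D skipped, G→slot 2, F skipped, E skipped, B skipped.
Slots: [1:C] [2:G]
Profit = 65 + 44 = 109

109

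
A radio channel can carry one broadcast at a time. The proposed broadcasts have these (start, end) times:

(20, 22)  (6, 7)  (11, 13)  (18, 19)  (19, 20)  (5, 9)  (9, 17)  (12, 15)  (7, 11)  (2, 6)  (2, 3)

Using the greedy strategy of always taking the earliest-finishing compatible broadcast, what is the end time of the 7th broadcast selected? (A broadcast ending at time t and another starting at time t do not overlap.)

22

Order by finish time; keep every interval that doesn't clash with the previous kept one.
Sorted by end: (2,3)  (2,6)  (6,7)  (5,9)  (7,11)  (11,13)  (12,15)  (9,17)  (18,19)  (19,20)  (20,22)
take (2,3); take (6,7); take (7,11); take (11,13); skip (12,15); take (18,19); take (19,20); take (20,22).
Selected: (2,3) (6,7) (7,11) (11,13) (18,19) (19,20) (20,22)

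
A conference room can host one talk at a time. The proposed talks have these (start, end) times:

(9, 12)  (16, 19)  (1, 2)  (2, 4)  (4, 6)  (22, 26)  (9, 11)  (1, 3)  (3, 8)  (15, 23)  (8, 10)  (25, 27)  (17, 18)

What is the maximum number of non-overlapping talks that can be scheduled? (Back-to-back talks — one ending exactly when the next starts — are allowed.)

Greedy by earliest finish: after sorting by end time, pick each interval compatible with the last pick.
By end time: (1,2), (1,3), (2,4), (4,6), (3,8), (8,10), (9,11), (9,12), (17,18), (16,19), (15,23), (22,26), (25,27).
Pick (1,2); next start ≥ 2 → (2,4); next start ≥ 4 → (4,6); next start ≥ 6 → (8,10); next start ≥ 10 → (17,18); next start ≥ 18 → (22,26).
Selected 6 talks.

6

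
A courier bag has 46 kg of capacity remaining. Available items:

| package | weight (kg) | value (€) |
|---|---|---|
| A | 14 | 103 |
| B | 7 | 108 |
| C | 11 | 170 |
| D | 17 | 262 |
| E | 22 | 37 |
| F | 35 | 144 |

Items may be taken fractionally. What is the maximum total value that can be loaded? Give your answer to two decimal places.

620.93

Sort by value per unit weight and fill in that order.
Order: C (170/11=15.45) > B (108/7=15.43) > D (262/17=15.41) > A (103/14=7.36) > F (144/35=4.11) > E (37/22=1.68)
Fill: take C (11 @ 170) → take B (7 @ 108) → take D (17 @ 262) → take 11/14 of A → 80.93; 46/46 used.
Total value = 620.93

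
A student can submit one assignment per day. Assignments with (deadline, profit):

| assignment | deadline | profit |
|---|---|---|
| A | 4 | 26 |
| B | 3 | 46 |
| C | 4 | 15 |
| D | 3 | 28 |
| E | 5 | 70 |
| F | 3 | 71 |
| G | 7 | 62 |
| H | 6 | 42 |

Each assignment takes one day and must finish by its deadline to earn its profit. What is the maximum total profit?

Sort by profit descending; place each in the latest free slot ≤ its deadline.
Profit order: F=71 E=70 G=62 B=46 H=42 D=28 A=26 C=15
Assign: F→slot 3, E→slot 5, G→slot 7, B→slot 2, H→slot 6, D→slot 1, A→slot 4, C skipped.
Slots: [1:D] [2:B] [3:F] [4:A] [5:E] [6:H] [7:G]
Profit = 28 + 46 + 71 + 26 + 70 + 42 + 62 = 345

345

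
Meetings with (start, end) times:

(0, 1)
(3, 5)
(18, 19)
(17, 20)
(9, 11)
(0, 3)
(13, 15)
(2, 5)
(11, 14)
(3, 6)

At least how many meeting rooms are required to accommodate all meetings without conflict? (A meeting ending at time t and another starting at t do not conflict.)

3

The answer is the maximum number of intervals overlapping at any instant.
starts: [0, 0, 2, 3, 3, 9, 11, 13, 17, 18]
ends:   [1, 3, 5, 5, 6, 11, 14, 15, 19, 20]
s0→1 s0→2 e1→1 s2→2 e3→1 s3→2 s3→3  — peak 3.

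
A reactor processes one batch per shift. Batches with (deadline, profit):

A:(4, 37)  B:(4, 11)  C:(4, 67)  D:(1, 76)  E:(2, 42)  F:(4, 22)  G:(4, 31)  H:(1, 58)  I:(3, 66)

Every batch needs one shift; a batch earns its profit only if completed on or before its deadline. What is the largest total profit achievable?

251

By profit: D(d1,76), C(d4,67), I(d3,66), H(d1,58), E(d2,42), A(d4,37), G(d4,31), F(d4,22), B(d4,11)
D→slot 1; C→slot 4; I→slot 3; H skipped; E→slot 2; A skipped; G skipped; F skipped; B skipped.
Profit = 76 + 42 + 66 + 67 = 251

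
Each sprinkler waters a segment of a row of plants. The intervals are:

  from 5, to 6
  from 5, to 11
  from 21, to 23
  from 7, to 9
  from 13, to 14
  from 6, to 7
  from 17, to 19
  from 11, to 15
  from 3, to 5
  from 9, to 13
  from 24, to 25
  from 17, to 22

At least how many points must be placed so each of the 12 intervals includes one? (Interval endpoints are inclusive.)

Process intervals by earliest right end; each time one isn't hit yet, stab at its right endpoint.
Sorted: [3,5] [5,6] [6,7] [7,9] [5,11] [9,13] [13,14] [11,15] [17,19] [17,22] [21,23] [24,25]
{[3,5],[5,6]} hit by 5; {[6,7],[7,9],[5,11]} hit by 7; {[9,13],[13,14],[11,15]} hit by 13; {[17,19],[17,22]} hit by 19; {[21,23]} hit by 23; {[24,25]} hit by 25.
Points: 5, 7, 13, 19, 23, 25 (6 total).

6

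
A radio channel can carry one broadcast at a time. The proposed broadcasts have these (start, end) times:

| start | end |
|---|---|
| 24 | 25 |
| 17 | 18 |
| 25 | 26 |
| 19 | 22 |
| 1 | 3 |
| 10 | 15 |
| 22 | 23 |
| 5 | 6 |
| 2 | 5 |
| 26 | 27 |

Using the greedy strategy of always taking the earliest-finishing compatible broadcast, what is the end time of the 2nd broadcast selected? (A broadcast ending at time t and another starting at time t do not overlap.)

Greedy by earliest finish: after sorting by end time, pick each interval compatible with the last pick.
Sorted by end: (1,3)  (2,5)  (5,6)  (10,15)  (17,18)  (19,22)  (22,23)  (24,25)  (25,26)  (26,27)
take (1,3); take (5,6); take (10,15); take (17,18); take (19,22); take (22,23); take (24,25); take (25,26); take (26,27).
Selected: (1,3) (5,6) (10,15) (17,18) (19,22) (22,23) (24,25) (25,26) (26,27)

6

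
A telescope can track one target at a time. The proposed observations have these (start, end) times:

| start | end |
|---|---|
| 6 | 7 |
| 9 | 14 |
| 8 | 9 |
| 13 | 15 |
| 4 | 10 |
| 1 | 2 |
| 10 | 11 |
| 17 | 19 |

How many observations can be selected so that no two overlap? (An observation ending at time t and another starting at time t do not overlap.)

By end time: (1,2), (6,7), (8,9), (4,10), (10,11), (9,14), (13,15), (17,19).
Pick (1,2); next start ≥ 2 → (6,7); next start ≥ 7 → (8,9); next start ≥ 9 → (10,11); next start ≥ 11 → (13,15); next start ≥ 15 → (17,19).
Selected 6 observations.

6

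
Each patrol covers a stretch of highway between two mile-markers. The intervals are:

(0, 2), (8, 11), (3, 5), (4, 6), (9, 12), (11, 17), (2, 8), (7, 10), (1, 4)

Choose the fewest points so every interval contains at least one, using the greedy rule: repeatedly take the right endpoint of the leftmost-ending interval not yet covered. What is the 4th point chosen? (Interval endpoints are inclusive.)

Process intervals by earliest right end; each time one isn't hit yet, stab at its right endpoint.
Sorted: [0,2] [1,4] [3,5] [4,6] [2,8] [7,10] [8,11] [9,12] [11,17]
{[0,2],[1,4]} hit by 2; {[3,5],[4,6],[2,8]} hit by 5; {[7,10],[8,11],[9,12]} hit by 10; {[11,17]} hit by 17.
Points: 2, 5, 10, 17 (4 total).

17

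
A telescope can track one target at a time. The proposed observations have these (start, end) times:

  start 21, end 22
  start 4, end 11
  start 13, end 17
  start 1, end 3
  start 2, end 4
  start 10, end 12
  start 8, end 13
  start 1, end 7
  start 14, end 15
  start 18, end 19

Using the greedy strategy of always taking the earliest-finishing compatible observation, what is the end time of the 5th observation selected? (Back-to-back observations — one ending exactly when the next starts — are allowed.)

22

Order by finish time; keep every interval that doesn't clash with the previous kept one.
Sorted by end: (1,3)  (2,4)  (1,7)  (4,11)  (10,12)  (8,13)  (14,15)  (13,17)  (18,19)  (21,22)
take (1,3); take (4,11); skip (10,12); take (14,15); skip (13,17); take (18,19); take (21,22).
Selected: (1,3) (4,11) (14,15) (18,19) (21,22)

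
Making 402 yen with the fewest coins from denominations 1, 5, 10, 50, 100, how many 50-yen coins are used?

Use the largest denomination that fits, subtract, and repeat.
402 − 4×100→2 − 2×1→0
Count of 50: 0

0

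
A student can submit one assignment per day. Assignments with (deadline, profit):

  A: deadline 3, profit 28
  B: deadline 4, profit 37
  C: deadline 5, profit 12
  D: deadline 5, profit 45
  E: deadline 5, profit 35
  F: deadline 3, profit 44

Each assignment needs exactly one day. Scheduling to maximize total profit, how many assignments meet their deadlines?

5

By profit: D(d5,45), F(d3,44), B(d4,37), E(d5,35), A(d3,28), C(d5,12)
D→slot 5; F→slot 3; B→slot 4; E→slot 2; A→slot 1; C skipped.
5 of 6 scheduled.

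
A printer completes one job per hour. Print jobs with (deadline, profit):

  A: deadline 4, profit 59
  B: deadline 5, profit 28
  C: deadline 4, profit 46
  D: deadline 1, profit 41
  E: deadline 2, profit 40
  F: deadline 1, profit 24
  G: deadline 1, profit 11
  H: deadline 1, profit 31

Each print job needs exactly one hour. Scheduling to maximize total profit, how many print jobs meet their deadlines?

5

Sort by profit descending; place each in the latest free slot ≤ its deadline.
Profit order: A=59 C=46 D=41 E=40 H=31 B=28 F=24 G=11
Assign: A→slot 4, C→slot 3, D→slot 1, E→slot 2, H skipped, B→slot 5, F skipped, G skipped.
Slots: [1:D] [2:E] [3:C] [4:A] [5:B]
5 of 8 scheduled.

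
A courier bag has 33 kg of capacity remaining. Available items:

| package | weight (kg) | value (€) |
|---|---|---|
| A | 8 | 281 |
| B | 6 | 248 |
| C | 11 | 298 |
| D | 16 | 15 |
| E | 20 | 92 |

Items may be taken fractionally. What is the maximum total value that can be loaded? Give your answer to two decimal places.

Order: B (248/6=41.33) > A (281/8=35.12) > C (298/11=27.09) > E (92/20=4.60) > D (15/16=0.94)
Fill: take B (6 @ 248) → take A (8 @ 281) → take C (11 @ 298) → take 8/20 of E → 36.80; 33/33 used.
Total value = 863.80

863.80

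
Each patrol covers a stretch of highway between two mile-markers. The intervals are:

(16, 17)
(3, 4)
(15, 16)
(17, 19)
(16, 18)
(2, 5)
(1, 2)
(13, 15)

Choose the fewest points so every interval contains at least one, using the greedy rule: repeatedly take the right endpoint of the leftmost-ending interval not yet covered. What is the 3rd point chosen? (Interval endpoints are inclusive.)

By right end: [1,2]  [3,4]  [2,5]  [13,15]  [15,16]  [16,17]  [16,18]  [17,19]
[1,2] uncovered → point at 2; [3,4] uncovered → point at 4; [13,15] uncovered → point at 15; [16,17] uncovered → point at 17.
Points: 2, 4, 15, 17 (4 total).

15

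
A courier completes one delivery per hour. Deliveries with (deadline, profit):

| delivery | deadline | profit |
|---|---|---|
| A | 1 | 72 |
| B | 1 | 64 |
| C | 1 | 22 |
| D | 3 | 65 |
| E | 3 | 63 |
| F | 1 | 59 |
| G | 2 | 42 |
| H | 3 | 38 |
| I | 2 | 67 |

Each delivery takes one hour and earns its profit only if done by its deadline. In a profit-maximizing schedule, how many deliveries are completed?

Sort by profit descending; place each in the latest free slot ≤ its deadline.
By profit: A(d1,72), I(d2,67), D(d3,65), B(d1,64), E(d3,63), F(d1,59), G(d2,42), H(d3,38), C(d1,22)
A→slot 1; I→slot 2; D→slot 3; B skipped; E skipped; F skipped; G skipped; H skipped; C skipped.
3 of 9 scheduled.

3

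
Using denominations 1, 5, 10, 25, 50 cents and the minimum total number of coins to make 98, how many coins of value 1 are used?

3

Greedy: take as many of the largest coin as possible, then repeat with the remainder.
98 − 1×50→48 − 1×25→23 − 2×10→3 − 3×1→0
Count of 1: 3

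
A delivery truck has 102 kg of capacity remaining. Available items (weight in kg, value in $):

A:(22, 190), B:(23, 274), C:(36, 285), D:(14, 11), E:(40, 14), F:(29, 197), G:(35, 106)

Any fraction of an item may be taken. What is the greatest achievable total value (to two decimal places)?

Order: B (274/23=11.91) > A (190/22=8.64) > C (285/36=7.92) > F (197/29=6.79) > G (106/35=3.03) > D (11/14=0.79) > E (14/40=0.35)
Fill: take B (23 @ 274) → take A (22 @ 190) → take C (36 @ 285) → take 21/29 of F → 142.66; 102/102 used.
Total value = 891.66

891.66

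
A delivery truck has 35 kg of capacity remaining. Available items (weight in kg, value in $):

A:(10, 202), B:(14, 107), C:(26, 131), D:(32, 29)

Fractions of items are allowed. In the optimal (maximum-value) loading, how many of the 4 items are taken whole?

2

Greedy by value/weight ratio, highest first.
Order: A (202/10=20.20) > B (107/14=7.64) > C (131/26=5.04) > D (29/32=0.91)
Fill: take A (10 @ 202) → take B (14 @ 107) → take 11/26 of C → 55.42; 35/35 used.
2 item(s) taken whole; one partial (take 11/26 of C).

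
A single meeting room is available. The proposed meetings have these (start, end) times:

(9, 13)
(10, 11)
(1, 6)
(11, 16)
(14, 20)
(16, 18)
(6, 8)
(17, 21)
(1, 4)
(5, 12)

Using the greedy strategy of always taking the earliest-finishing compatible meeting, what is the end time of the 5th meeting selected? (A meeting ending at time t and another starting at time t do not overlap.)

By end time: (1,4), (1,6), (6,8), (10,11), (5,12), (9,13), (11,16), (16,18), (14,20), (17,21).
Pick (1,4); next start ≥ 4 → (6,8); next start ≥ 8 → (10,11); next start ≥ 11 → (11,16); next start ≥ 16 → (16,18).
Selected: (1,4) (6,8) (10,11) (11,16) (16,18)

18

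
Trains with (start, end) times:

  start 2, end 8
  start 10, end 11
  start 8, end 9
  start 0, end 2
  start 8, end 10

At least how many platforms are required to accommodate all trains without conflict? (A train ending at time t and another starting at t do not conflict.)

Events (time:±→running): 0:+→1 2:-→0 2:+→1 8:-→0 8:+→1 8:+→2 … peak 2.

2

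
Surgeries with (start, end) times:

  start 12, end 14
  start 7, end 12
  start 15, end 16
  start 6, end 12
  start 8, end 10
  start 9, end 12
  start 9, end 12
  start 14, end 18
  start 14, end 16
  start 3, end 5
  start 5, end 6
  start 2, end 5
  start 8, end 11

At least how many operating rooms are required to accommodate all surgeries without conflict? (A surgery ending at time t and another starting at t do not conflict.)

6

Events (time:±→running): 2:+→1 3:+→2 5:-→1 5:-→0 5:+→1 6:-→0 6:+→1 7:+→2 8:+→3 8:+→4 9:+→5 9:+→6 … peak 6.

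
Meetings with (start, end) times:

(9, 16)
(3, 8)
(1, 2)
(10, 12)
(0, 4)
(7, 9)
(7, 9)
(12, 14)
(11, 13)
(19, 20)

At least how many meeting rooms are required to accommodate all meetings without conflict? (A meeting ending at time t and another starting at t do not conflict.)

Count concurrent intervals with a sweep; the peak is the room count.
Events (time:±→running): 0:+→1 1:+→2 2:-→1 3:+→2 4:-→1 7:+→2 7:+→3 … peak 3.

3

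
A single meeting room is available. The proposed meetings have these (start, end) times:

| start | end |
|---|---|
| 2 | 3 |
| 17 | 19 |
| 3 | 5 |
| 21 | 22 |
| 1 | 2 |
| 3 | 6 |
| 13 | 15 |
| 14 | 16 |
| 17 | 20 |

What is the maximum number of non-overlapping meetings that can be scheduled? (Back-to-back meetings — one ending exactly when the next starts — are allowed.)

Greedy by earliest finish: after sorting by end time, pick each interval compatible with the last pick.
By end time: (1,2), (2,3), (3,5), (3,6), (13,15), (14,16), (17,19), (17,20), (21,22).
Pick (1,2); next start ≥ 2 → (2,3); next start ≥ 3 → (3,5); next start ≥ 5 → (13,15); next start ≥ 15 → (17,19); next start ≥ 19 → (21,22).
Selected 6 meetings.

6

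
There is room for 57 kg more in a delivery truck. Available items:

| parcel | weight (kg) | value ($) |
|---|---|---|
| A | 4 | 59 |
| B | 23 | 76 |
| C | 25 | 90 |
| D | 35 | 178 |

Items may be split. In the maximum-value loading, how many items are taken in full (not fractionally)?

Ratios (sorted): A 14.75, D 5.09, C 3.60, B 3.30
take A (4 @ 59); take D (35 @ 178); take 18/25 of C → 64.80. Capacity used 57/57.
2 item(s) taken whole; one partial (take 18/25 of C).

2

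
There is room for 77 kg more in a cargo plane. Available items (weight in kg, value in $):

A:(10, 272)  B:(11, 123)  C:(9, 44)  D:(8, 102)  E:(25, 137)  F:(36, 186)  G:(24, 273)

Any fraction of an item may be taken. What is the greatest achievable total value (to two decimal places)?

Sort by value per unit weight and fill in that order.
Order: A (272/10=27.20) > D (102/8=12.75) > G (273/24=11.38) > B (123/11=11.18) > E (137/25=5.48) > F (186/36=5.17) > C (44/9=4.89)
Fill: take A (10 @ 272) → take D (8 @ 102) → take G (24 @ 273) → take B (11 @ 123) → take 24/25 of E → 131.52; 77/77 used.
Total value = 901.52

901.52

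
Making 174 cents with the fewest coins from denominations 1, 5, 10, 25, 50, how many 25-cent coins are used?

Greedy: take as many of the largest coin as possible, then repeat with the remainder.
174 = 3×50 + 2×10 + 4×1
Count of 25: 0

0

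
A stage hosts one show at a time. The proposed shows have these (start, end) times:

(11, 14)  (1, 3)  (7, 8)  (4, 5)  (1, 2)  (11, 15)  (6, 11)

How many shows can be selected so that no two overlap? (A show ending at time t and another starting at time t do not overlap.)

Order by finish time; keep every interval that doesn't clash with the previous kept one.
By end time: (1,2), (1,3), (4,5), (7,8), (6,11), (11,14), (11,15).
Pick (1,2); next start ≥ 2 → (4,5); next start ≥ 5 → (7,8); next start ≥ 8 → (11,14).
Selected 4 shows.

4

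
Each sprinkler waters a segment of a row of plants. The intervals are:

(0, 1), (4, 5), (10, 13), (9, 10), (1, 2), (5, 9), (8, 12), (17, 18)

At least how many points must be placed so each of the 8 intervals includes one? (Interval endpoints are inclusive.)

4

Process intervals by earliest right end; each time one isn't hit yet, stab at its right endpoint.
By right end: [0,1]  [1,2]  [4,5]  [5,9]  [9,10]  [8,12]  [10,13]  [17,18]
[0,1] uncovered → point at 1; [4,5] uncovered → point at 5; [9,10] uncovered → point at 10; [17,18] uncovered → point at 18.
Points: 1, 5, 10, 18 (4 total).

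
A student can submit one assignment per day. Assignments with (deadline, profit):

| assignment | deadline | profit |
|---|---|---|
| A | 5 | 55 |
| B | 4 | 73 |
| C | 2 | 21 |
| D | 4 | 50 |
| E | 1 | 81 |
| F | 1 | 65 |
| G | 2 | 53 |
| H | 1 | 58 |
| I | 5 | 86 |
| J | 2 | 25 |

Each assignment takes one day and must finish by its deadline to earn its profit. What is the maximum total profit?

348

Profit order: I=86 E=81 B=73 F=65 H=58 A=55 G=53 D=50 J=25 C=21
Assign: I→slot 5, E→slot 1, B→slot 4, F skipped, H skipped, A→slot 3, G→slot 2, D skipped, J skipped, C skipped.
Slots: [1:E] [2:G] [3:A] [4:B] [5:I]
Profit = 81 + 53 + 55 + 73 + 86 = 348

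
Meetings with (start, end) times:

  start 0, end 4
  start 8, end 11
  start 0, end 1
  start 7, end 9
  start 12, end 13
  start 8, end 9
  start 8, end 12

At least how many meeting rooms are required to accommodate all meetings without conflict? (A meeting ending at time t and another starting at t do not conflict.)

Events (time:±→running): 0:+→1 0:+→2 1:-→1 4:-→0 7:+→1 8:+→2 8:+→3 8:+→4 … peak 4.

4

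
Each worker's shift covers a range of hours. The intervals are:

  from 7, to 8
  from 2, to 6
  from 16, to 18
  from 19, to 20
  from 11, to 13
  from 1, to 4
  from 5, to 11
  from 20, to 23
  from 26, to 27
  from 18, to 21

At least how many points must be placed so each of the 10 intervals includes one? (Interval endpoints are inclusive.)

Sorted: [1,4] [2,6] [7,8] [5,11] [11,13] [16,18] [19,20] [18,21] [20,23] [26,27]
{[1,4],[2,6]} hit by 4; {[7,8],[5,11]} hit by 8; {[11,13]} hit by 13; {[16,18]} hit by 18; {[19,20],[18,21],[20,23]} hit by 20; {[26,27]} hit by 27.
Points: 4, 8, 13, 18, 20, 27 (6 total).

6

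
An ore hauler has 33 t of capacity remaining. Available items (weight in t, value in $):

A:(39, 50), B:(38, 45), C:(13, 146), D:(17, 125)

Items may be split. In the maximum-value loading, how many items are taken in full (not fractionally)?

Greedy by value/weight ratio, highest first.
Ratios (sorted): C 11.23, D 7.35, A 1.28, B 1.18
take C (13 @ 146); take D (17 @ 125); take 3/39 of A → 3.85. Capacity used 33/33.
2 item(s) taken whole; one partial (take 3/39 of A).

2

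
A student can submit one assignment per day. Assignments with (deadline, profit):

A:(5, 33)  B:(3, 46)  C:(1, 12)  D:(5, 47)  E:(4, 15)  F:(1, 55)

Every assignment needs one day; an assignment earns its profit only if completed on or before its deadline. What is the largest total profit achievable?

196

Profit order: F=55 D=47 B=46 A=33 E=15 C=12
Assign: F→slot 1, D→slot 5, B→slot 3, A→slot 4, E→slot 2, C skipped.
Slots: [1:F] [2:E] [3:B] [4:A] [5:D]
Profit = 55 + 15 + 46 + 33 + 47 = 196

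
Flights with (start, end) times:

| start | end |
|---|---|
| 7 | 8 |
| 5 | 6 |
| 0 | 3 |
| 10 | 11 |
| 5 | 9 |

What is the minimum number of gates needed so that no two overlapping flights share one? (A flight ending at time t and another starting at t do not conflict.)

2

Count concurrent intervals with a sweep; the peak is the room count.
Events (time:±→running): 0:+→1 3:-→0 5:+→1 5:+→2 … peak 2.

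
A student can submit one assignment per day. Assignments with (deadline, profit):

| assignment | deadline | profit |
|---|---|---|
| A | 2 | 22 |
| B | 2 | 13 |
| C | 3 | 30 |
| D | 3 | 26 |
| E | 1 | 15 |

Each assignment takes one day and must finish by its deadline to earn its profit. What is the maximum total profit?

78

Take jobs in profit order; each goes to the latest open slot no later than its deadline.
By profit: C(d3,30), D(d3,26), A(d2,22), E(d1,15), B(d2,13)
C→slot 3; D→slot 2; A→slot 1; E skipped; B skipped.
Profit = 22 + 26 + 30 = 78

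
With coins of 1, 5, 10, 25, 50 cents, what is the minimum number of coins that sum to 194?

10

194 = 3×50 + 1×25 + 1×10 + 1×5 + 4×1
Total coins = 3 + 1 + 1 + 1 + 4 = 10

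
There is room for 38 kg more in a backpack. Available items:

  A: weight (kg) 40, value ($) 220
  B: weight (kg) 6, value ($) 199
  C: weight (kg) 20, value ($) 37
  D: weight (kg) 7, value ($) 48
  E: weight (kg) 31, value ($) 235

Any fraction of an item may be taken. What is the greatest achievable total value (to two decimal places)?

440.86

Sort by value per unit weight and fill in that order.
Order: B (199/6=33.17) > E (235/31=7.58) > D (48/7=6.86) > A (220/40=5.50) > C (37/20=1.85)
Fill: take B (6 @ 199) → take E (31 @ 235) → take 1/7 of D → 6.86; 38/38 used.
Total value = 440.86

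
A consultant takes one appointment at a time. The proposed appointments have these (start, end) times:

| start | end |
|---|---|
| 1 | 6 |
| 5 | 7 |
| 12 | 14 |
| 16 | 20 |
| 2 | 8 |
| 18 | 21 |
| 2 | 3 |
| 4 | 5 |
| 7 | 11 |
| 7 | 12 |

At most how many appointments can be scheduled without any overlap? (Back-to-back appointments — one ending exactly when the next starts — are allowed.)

6

Greedy by earliest finish: after sorting by end time, pick each interval compatible with the last pick.
Sorted by end: (2,3)  (4,5)  (1,6)  (5,7)  (2,8)  (7,11)  (7,12)  (12,14)  (16,20)  (18,21)
take (2,3); take (4,5); take (5,7); take (7,11); take (12,14); take (16,20); skip (18,21).
Selected 6 appointments.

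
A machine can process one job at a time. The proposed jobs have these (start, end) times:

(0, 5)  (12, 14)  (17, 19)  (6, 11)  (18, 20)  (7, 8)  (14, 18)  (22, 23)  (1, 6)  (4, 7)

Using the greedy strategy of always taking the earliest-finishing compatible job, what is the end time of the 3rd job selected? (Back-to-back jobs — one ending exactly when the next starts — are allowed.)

Order by finish time; keep every interval that doesn't clash with the previous kept one.
By end time: (0,5), (1,6), (4,7), (7,8), (6,11), (12,14), (14,18), (17,19), (18,20), (22,23).
Pick (0,5); next start ≥ 5 → (7,8); next start ≥ 8 → (12,14); next start ≥ 14 → (14,18); next start ≥ 18 → (18,20); next start ≥ 20 → (22,23).
Selected: (0,5) (7,8) (12,14) (14,18) (18,20) (22,23)

14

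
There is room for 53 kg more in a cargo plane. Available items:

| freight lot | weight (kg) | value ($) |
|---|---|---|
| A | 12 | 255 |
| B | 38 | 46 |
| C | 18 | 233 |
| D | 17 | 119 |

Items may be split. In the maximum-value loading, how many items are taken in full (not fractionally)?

Ratios (sorted): A 21.25, C 12.94, D 7.00, B 1.21
take A (12 @ 255); take C (18 @ 233); take D (17 @ 119); take 6/38 of B → 7.26. Capacity used 53/53.
3 item(s) taken whole; one partial (take 6/38 of B).

3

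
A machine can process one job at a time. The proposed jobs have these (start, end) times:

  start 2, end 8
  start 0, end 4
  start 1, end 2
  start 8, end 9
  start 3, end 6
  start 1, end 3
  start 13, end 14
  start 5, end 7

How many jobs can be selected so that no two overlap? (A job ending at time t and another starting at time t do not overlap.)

Order by finish time; keep every interval that doesn't clash with the previous kept one.
By end time: (1,2), (1,3), (0,4), (3,6), (5,7), (2,8), (8,9), (13,14).
Pick (1,2); next start ≥ 2 → (3,6); next start ≥ 6 → (8,9); next start ≥ 9 → (13,14).
Selected 4 jobs.

4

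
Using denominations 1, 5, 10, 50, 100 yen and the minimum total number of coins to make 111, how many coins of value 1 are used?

1

111 = 1×100 + 1×10 + 1×1
Count of 1: 1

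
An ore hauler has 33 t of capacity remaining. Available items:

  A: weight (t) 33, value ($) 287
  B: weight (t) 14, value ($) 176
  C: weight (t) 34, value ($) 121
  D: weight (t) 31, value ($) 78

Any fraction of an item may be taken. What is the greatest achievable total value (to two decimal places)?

Ratios (sorted): B 12.57, A 8.70, C 3.56, D 2.52
take B (14 @ 176); take 19/33 of A → 165.24. Capacity used 33/33.
Total value = 341.24

341.24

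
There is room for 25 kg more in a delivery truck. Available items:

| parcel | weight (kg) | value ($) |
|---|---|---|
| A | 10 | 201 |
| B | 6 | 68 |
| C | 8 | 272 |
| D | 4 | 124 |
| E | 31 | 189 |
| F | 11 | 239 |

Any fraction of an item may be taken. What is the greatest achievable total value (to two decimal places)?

Order: C (272/8=34.00) > D (124/4=31.00) > F (239/11=21.73) > A (201/10=20.10) > B (68/6=11.33) > E (189/31=6.10)
Fill: take C (8 @ 272) → take D (4 @ 124) → take F (11 @ 239) → take 2/10 of A → 40.20; 25/25 used.
Total value = 675.20

675.20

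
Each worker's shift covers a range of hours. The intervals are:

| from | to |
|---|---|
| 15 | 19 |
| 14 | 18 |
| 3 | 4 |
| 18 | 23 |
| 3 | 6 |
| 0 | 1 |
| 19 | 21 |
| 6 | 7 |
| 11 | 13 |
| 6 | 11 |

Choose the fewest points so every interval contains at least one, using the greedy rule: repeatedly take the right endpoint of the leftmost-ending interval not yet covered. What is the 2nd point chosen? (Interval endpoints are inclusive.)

Process intervals by earliest right end; each time one isn't hit yet, stab at its right endpoint.
Sorted: [0,1] [3,4] [3,6] [6,7] [6,11] [11,13] [14,18] [15,19] [19,21] [18,23]
{[0,1]} hit by 1; {[3,4],[3,6]} hit by 4; {[6,7],[6,11]} hit by 7; {[11,13]} hit by 13; {[14,18],[15,19]} hit by 18; {[19,21],[18,23]} hit by 21.
Points: 1, 4, 7, 13, 18, 21 (6 total).

4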